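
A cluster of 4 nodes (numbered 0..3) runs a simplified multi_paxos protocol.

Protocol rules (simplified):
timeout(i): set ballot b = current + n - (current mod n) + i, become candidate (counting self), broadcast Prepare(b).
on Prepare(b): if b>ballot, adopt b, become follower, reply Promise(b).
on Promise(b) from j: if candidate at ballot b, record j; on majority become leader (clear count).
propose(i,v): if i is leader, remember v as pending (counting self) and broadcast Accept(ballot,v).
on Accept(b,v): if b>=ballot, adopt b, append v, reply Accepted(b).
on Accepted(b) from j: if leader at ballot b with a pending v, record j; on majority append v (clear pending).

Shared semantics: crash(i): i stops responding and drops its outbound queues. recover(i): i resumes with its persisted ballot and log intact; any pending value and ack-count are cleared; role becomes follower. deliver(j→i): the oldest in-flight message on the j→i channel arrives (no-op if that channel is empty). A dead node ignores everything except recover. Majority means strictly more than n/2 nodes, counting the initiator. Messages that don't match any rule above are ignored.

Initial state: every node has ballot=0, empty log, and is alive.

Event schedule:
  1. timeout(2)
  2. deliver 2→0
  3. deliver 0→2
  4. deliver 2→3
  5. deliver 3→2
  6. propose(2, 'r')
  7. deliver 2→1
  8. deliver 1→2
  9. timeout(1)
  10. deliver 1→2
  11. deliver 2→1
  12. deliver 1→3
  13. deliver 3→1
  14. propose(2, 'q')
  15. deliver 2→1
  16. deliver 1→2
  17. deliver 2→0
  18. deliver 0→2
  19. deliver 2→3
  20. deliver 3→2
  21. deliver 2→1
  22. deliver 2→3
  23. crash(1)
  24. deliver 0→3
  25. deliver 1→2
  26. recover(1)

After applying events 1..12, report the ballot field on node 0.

6

e1 timeout(2): 2[cand,b=6,-]
e2 deliver 2→0: 0[foll,b=6,-]
e3 deliver 0→2: ·
e4 deliver 2→3: 3[foll,b=6,-]
e5 deliver 3→2: 2[lead,b=6,-]
e6 propose(2,'r'): ·
e7 deliver 2→1: 1[foll,b=6,-]
e8 deliver 1→2: ·
e9 timeout(1): 1[cand,b=9,-]
e10 deliver 1→2: 2[foll,b=9,-]
e11 deliver 2→1: ·
e12 deliver 1→3: 3[foll,b=9,-]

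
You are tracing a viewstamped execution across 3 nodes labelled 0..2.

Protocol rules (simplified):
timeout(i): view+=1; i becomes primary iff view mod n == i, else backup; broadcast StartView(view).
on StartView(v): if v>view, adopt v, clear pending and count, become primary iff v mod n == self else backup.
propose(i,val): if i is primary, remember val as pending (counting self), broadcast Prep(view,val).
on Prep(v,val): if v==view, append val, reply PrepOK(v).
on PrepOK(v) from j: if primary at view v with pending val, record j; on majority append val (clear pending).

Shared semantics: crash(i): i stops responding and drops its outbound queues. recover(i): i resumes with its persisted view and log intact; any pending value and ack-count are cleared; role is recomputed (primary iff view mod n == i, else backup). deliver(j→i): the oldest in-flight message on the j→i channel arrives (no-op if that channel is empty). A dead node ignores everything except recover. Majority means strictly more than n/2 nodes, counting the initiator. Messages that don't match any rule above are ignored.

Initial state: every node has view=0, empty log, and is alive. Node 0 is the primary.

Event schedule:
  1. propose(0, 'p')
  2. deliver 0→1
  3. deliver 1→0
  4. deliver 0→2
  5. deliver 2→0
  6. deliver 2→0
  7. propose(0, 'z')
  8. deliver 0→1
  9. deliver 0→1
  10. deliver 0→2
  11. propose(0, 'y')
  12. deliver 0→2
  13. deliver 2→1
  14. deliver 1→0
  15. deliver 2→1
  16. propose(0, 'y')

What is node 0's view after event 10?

[1] propose(0,'p') → ∅
[2] deliver 0→1 → N1(back v0 [p])
[3] deliver 1→0 → N0(prim v0 [p])
[4] deliver 0→2 → N2(back v0 [p])
[5] deliver 2→0 → ∅
[6] deliver 2→0 → ∅
[7] propose(0,'z') → ∅
[8] deliver 0→1 → N1(back v0 [p,z])
[9] deliver 0→1 → ∅
[10] deliver 0→2 → N2(back v0 [p,z])

0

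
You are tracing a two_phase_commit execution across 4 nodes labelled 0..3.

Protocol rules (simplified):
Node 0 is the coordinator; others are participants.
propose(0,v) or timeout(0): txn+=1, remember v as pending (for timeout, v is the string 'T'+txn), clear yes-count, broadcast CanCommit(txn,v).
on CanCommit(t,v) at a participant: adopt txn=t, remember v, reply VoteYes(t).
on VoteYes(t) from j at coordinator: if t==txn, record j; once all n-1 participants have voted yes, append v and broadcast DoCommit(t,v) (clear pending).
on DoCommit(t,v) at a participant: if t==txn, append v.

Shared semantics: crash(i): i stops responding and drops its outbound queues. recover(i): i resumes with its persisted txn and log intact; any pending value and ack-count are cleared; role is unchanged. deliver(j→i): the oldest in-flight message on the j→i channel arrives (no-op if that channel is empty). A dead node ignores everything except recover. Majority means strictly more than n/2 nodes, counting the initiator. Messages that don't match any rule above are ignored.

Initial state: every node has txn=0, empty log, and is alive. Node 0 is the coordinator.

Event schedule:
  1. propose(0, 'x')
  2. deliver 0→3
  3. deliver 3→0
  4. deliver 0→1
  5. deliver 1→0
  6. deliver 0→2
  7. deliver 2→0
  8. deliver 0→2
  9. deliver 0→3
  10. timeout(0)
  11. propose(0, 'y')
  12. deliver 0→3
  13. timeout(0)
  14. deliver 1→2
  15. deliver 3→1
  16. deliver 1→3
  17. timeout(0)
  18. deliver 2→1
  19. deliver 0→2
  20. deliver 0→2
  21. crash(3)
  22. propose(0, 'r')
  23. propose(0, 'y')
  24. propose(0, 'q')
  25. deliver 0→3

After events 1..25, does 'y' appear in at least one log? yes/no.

1. propose(0,'x'):  <0:coor t1 ->
2. deliver 0→3:  <3:part t1 ->
3. deliver 3→0:  nop
4. deliver 0→1:  <1:part t1 ->
5. deliver 1→0:  nop
6. deliver 0→2:  <2:part t1 ->
7. deliver 2→0:  <0:coor t1 x>
8. deliver 0→2:  <2:part t1 x>
9. deliver 0→3:  <3:part t1 x>
10. timeout(0):  <0:coor t2 x>
11. propose(0,'y'):  <0:coor t3 x>
12. deliver 0→3:  <3:part t2 x>
13. timeout(0):  <0:coor t4 x>
14. deliver 1→2:  nop
15. deliver 3→1:  nop
16. deliver 1→3:  nop
17. timeout(0):  <0:coor t5 x>
18. deliver 2→1:  nop
19. deliver 0→2:  <2:part t2 x>
20. deliver 0→2:  <2:part t3 x>
21. crash(3):  <3:✗part t2 x>
22. propose(0,'r'):  <0:coor t6 x>
23. propose(0,'y'):  <0:coor t7 x>
24. propose(0,'q'):  <0:coor t8 x>
25. deliver 0→3:  nop

no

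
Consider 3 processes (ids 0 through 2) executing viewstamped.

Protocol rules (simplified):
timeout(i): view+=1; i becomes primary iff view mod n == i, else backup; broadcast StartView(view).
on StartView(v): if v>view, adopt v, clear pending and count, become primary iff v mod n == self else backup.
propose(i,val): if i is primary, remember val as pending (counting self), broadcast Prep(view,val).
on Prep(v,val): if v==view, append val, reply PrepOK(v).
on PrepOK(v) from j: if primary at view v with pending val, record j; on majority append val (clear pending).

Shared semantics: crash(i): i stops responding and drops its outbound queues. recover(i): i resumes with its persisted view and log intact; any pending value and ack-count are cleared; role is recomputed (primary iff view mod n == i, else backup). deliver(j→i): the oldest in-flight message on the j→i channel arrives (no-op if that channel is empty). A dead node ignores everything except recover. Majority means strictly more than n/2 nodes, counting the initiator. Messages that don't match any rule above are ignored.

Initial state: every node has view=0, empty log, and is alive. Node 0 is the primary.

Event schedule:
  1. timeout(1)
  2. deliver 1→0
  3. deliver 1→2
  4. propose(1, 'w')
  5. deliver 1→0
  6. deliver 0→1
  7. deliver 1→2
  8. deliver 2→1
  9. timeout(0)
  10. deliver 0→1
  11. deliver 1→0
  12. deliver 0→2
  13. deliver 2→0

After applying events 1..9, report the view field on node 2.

1. timeout(1):  <1:prim v1 ->
2. deliver 1→0:  <0:back v1 ->
3. deliver 1→2:  <2:back v1 ->
4. propose(1,'w'):  nop
5. deliver 1→0:  <0:back v1 w>
6. deliver 0→1:  <1:prim v1 w>
7. deliver 1→2:  <2:back v1 w>
8. deliver 2→1:  nop
9. timeout(0):  <0:back v2 w>

1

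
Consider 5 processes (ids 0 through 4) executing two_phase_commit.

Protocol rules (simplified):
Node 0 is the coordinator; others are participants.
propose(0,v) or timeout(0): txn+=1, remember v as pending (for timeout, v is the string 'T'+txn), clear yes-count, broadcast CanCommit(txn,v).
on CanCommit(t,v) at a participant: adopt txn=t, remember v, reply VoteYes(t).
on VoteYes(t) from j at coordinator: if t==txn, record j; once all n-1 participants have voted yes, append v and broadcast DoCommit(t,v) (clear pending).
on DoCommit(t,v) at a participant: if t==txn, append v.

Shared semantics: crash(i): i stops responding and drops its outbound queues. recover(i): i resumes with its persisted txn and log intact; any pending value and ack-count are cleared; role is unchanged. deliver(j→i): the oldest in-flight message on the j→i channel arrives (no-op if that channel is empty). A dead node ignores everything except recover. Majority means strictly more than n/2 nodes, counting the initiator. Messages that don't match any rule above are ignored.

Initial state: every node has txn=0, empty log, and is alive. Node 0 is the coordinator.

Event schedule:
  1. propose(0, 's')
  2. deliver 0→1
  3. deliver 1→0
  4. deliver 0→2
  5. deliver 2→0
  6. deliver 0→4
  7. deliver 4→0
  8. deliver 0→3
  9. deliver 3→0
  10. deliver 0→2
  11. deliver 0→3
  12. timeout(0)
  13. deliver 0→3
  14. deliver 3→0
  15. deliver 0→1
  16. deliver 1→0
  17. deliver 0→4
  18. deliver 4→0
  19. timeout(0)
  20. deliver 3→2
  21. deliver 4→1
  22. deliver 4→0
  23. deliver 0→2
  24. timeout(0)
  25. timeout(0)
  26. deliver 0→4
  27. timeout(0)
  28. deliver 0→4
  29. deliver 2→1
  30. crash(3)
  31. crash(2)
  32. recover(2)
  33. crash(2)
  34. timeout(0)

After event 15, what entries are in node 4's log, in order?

step 1 propose(0,'s'): 0={coor,t=1,log=-}
step 2 deliver 0→1: 1={part,t=1,log=-}
step 3 deliver 1→0: —
step 4 deliver 0→2: 2={part,t=1,log=-}
step 5 deliver 2→0: —
step 6 deliver 0→4: 4={part,t=1,log=-}
step 7 deliver 4→0: —
step 8 deliver 0→3: 3={part,t=1,log=-}
step 9 deliver 3→0: 0={coor,t=1,log=s}
step 10 deliver 0→2: 2={part,t=1,log=s}
step 11 deliver 0→3: 3={part,t=1,log=s}
step 12 timeout(0): 0={coor,t=2,log=s}
step 13 deliver 0→3: 3={part,t=2,log=s}
step 14 deliver 3→0: —
step 15 deliver 0→1: 1={part,t=1,log=s}

empty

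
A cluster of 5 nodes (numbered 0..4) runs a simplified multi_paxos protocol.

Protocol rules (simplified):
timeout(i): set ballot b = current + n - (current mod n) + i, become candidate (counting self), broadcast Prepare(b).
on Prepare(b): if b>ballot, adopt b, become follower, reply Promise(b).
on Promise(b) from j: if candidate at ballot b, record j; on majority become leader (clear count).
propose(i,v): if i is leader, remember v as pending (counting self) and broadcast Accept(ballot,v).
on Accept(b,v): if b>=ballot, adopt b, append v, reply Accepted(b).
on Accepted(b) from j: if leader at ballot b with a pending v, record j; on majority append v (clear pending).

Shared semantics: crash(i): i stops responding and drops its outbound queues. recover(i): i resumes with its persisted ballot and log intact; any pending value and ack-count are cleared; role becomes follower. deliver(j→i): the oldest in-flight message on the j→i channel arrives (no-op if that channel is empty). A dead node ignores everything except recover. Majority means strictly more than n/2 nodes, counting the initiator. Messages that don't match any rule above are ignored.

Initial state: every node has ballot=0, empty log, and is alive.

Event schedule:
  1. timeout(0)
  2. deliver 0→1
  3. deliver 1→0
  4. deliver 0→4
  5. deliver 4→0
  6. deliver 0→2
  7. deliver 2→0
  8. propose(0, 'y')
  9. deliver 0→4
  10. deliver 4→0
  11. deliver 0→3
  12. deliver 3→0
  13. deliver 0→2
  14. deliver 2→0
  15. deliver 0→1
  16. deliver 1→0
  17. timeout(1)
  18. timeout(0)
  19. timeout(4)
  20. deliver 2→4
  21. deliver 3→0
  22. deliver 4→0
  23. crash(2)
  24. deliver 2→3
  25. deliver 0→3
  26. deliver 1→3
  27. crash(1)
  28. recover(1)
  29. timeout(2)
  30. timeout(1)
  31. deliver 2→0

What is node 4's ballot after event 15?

[1] timeout(0) → N0(cand b5 [-])
[2] deliver 0→1 → N1(foll b5 [-])
[3] deliver 1→0 → ∅
[4] deliver 0→4 → N4(foll b5 [-])
[5] deliver 4→0 → N0(lead b5 [-])
[6] deliver 0→2 → N2(foll b5 [-])
[7] deliver 2→0 → ∅
[8] propose(0,'y') → ∅
[9] deliver 0→4 → N4(foll b5 [y])
[10] deliver 4→0 → ∅
[11] deliver 0→3 → N3(foll b5 [-])
[12] deliver 3→0 → ∅
[13] deliver 0→2 → N2(foll b5 [y])
[14] deliver 2→0 → N0(lead b5 [y])
[15] deliver 0→1 → N1(foll b5 [y])

5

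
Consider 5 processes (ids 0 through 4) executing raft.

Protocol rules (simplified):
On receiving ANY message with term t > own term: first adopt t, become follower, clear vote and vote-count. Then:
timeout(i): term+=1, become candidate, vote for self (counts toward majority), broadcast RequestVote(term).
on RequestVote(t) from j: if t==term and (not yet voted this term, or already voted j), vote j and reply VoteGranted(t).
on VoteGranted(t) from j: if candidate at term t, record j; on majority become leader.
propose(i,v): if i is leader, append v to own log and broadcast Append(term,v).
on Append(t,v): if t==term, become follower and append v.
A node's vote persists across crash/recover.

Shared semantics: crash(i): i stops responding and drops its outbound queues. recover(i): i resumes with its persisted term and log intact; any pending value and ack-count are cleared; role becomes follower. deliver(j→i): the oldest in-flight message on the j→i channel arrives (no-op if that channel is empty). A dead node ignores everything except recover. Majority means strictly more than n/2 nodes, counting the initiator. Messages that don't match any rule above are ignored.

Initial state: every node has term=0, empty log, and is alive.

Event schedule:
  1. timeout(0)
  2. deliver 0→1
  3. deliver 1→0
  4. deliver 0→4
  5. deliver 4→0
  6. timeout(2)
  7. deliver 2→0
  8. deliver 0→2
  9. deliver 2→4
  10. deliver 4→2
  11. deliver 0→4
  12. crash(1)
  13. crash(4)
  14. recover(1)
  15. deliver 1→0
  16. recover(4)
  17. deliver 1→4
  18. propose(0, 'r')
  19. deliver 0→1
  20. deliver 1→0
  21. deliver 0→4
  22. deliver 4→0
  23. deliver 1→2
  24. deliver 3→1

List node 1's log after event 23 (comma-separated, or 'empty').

r

[1] timeout(0) → N0(cand t1 [-])
[2] deliver 0→1 → N1(foll t1 [-])
[3] deliver 1→0 → ∅
[4] deliver 0→4 → N4(foll t1 [-])
[5] deliver 4→0 → N0(lead t1 [-])
[6] timeout(2) → N2(cand t1 [-])
[7] deliver 2→0 → ∅
[8] deliver 0→2 → ∅
[9] deliver 2→4 → ∅
[10] deliver 4→2 → ∅
[11] deliver 0→4 → ∅
[12] crash(1) → N1(✗foll t1 [-])
[13] crash(4) → N4(✗foll t1 [-])
[14] recover(1) → N1(foll t1 [-])
[15] deliver 1→0 → ∅
[16] recover(4) → N4(foll t1 [-])
[17] deliver 1→4 → ∅
[18] propose(0,'r') → N0(lead t1 [r])
[19] deliver 0→1 → N1(foll t1 [r])
[20] deliver 1→0 → ∅
[21] deliver 0→4 → N4(foll t1 [r])
[22] deliver 4→0 → ∅
[23] deliver 1→2 → ∅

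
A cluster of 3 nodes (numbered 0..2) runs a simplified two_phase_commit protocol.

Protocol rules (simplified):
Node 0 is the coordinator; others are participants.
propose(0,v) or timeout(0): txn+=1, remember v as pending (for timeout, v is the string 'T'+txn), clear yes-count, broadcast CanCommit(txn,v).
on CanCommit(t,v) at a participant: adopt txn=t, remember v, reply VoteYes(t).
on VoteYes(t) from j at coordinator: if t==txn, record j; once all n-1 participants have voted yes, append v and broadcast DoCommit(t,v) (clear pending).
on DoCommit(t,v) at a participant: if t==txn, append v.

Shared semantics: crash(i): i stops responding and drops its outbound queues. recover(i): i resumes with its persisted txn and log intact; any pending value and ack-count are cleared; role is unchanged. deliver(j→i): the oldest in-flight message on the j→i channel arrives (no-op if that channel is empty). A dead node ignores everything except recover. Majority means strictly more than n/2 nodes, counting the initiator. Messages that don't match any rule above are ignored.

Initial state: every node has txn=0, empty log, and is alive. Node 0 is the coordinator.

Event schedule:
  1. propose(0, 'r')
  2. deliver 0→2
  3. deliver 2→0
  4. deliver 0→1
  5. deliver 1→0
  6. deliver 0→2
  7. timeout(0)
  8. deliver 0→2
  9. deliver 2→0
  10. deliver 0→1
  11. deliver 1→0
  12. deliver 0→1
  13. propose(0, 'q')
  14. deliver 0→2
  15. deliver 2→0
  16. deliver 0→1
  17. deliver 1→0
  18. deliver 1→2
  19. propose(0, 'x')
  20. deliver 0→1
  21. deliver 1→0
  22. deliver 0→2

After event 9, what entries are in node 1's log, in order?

empty

after 1 — propose(0,'r'): n0:coor/t1/[-]
after 2 — deliver 0→2: n2:part/t1/[-]
after 3 — deliver 2→0: ·
after 4 — deliver 0→1: n1:part/t1/[-]
after 5 — deliver 1→0: n0:coor/t1/[r]
after 6 — deliver 0→2: n2:part/t1/[r]
after 7 — timeout(0): n0:coor/t2/[r]
after 8 — deliver 0→2: n2:part/t2/[r]
after 9 — deliver 2→0: ·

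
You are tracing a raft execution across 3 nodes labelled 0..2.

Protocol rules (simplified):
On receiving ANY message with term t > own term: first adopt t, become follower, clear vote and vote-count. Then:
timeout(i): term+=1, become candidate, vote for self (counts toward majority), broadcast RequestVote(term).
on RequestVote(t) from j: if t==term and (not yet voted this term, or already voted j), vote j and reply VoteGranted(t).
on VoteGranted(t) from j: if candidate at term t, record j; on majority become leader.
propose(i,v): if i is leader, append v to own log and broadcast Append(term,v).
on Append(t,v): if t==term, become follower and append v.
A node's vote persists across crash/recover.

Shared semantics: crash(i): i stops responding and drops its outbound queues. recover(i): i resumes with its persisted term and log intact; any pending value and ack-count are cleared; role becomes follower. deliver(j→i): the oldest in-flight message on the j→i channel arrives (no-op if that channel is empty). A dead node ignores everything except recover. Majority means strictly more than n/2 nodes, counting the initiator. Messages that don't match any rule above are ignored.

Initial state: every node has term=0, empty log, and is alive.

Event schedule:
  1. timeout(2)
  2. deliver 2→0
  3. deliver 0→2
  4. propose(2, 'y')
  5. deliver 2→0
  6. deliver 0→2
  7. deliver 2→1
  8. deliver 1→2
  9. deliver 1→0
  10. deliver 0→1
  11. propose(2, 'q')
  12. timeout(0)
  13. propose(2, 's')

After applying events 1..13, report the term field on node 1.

1

[1] timeout(2) → N2(cand t1 [-])
[2] deliver 2→0 → N0(foll t1 [-])
[3] deliver 0→2 → N2(lead t1 [-])
[4] propose(2,'y') → N2(lead t1 [y])
[5] deliver 2→0 → N0(foll t1 [y])
[6] deliver 0→2 → ∅
[7] deliver 2→1 → N1(foll t1 [-])
[8] deliver 1→2 → ∅
[9] deliver 1→0 → ∅
[10] deliver 0→1 → ∅
[11] propose(2,'q') → N2(lead t1 [y,q])
[12] timeout(0) → N0(cand t2 [y])
[13] propose(2,'s') → N2(lead t1 [y,q,s])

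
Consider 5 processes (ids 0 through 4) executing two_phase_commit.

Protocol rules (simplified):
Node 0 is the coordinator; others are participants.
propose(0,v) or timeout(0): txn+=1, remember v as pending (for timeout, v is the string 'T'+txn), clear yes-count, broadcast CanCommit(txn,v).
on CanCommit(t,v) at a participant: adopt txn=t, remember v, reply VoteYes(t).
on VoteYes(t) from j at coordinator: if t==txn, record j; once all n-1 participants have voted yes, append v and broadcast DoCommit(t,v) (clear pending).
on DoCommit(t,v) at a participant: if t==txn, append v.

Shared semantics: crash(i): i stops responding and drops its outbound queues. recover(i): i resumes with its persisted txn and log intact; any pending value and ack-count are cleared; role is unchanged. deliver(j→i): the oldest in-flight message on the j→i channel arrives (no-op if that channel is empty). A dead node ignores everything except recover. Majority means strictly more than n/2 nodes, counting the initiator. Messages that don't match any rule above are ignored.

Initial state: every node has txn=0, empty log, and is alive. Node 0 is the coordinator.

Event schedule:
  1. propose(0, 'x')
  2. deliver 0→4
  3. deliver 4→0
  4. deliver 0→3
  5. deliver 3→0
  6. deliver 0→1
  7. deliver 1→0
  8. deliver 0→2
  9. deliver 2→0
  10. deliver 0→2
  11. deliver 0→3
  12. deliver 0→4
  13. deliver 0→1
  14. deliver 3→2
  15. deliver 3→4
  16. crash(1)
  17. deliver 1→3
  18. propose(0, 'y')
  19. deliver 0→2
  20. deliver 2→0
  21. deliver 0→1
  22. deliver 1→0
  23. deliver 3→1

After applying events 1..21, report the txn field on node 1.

1

step 1 propose(0,'x'): 0={coor,t=1,log=-}
step 2 deliver 0→4: 4={part,t=1,log=-}
step 3 deliver 4→0: —
step 4 deliver 0→3: 3={part,t=1,log=-}
step 5 deliver 3→0: —
step 6 deliver 0→1: 1={part,t=1,log=-}
step 7 deliver 1→0: —
step 8 deliver 0→2: 2={part,t=1,log=-}
step 9 deliver 2→0: 0={coor,t=1,log=x}
step 10 deliver 0→2: 2={part,t=1,log=x}
step 11 deliver 0→3: 3={part,t=1,log=x}
step 12 deliver 0→4: 4={part,t=1,log=x}
step 13 deliver 0→1: 1={part,t=1,log=x}
step 14 deliver 3→2: —
step 15 deliver 3→4: —
step 16 crash(1): 1={✗part,t=1,log=x}
step 17 deliver 1→3: —
step 18 propose(0,'y'): 0={coor,t=2,log=x}
step 19 deliver 0→2: 2={part,t=2,log=x}
step 20 deliver 2→0: —
step 21 deliver 0→1: —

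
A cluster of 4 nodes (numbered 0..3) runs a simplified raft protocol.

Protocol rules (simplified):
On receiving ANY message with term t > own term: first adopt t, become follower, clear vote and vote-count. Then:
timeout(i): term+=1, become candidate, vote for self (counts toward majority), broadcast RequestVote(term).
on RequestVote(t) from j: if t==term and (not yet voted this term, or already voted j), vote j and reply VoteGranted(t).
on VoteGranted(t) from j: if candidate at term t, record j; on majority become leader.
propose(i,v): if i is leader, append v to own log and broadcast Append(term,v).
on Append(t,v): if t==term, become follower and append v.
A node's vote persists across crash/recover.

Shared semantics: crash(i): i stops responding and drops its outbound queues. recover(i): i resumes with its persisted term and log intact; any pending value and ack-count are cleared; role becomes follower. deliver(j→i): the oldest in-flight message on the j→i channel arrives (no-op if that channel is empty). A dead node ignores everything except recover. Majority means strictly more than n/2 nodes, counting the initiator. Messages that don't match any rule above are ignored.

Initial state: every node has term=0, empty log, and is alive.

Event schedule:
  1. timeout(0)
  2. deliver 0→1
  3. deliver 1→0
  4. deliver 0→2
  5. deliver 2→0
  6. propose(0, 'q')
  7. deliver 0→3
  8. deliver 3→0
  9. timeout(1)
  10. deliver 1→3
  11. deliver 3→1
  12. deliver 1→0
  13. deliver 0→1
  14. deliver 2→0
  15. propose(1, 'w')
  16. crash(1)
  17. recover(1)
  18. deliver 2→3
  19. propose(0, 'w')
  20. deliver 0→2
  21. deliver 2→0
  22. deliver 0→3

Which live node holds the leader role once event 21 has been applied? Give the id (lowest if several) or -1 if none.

after 1 — timeout(0): n0:cand/t1/[-]
after 2 — deliver 0→1: n1:foll/t1/[-]
after 3 — deliver 1→0: ·
after 4 — deliver 0→2: n2:foll/t1/[-]
after 5 — deliver 2→0: n0:lead/t1/[-]
after 6 — propose(0,'q'): n0:lead/t1/[q]
after 7 — deliver 0→3: n3:foll/t1/[-]
after 8 — deliver 3→0: ·
after 9 — timeout(1): n1:cand/t2/[-]
after 10 — deliver 1→3: n3:foll/t2/[-]
after 11 — deliver 3→1: ·
after 12 — deliver 1→0: n0:foll/t2/[q]
after 13 — deliver 0→1: ·
after 14 — deliver 2→0: ·
after 15 — propose(1,'w'): ·
after 16 — crash(1): n1:✗cand/t2/[-]
after 17 — recover(1): n1:foll/t2/[-]
after 18 — deliver 2→3: ·
after 19 — propose(0,'w'): ·
after 20 — deliver 0→2: n2:foll/t1/[q]
after 21 — deliver 2→0: ·

-1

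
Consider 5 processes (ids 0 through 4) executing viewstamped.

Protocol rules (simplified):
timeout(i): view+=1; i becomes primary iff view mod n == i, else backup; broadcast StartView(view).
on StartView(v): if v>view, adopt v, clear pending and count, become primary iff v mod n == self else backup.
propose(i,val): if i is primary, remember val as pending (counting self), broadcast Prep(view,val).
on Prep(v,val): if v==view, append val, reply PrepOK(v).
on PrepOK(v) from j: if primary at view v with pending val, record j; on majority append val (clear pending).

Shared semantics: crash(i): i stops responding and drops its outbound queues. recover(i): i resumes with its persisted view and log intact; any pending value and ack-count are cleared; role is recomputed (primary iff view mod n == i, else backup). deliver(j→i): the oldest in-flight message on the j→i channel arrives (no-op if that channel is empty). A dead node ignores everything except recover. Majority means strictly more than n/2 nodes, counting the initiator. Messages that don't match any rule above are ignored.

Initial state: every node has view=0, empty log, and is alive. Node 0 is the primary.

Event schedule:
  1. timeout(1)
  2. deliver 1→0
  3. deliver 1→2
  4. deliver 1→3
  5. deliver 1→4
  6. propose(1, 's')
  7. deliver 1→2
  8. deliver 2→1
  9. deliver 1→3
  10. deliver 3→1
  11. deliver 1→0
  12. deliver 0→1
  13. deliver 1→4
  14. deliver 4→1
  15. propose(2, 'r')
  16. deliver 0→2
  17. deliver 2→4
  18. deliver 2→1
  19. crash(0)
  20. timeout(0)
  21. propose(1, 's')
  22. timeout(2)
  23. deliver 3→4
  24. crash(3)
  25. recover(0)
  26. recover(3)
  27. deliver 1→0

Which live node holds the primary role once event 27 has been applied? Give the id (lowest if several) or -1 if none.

e1 timeout(1): 1[prim,v=1,-]
e2 deliver 1→0: 0[back,v=1,-]
e3 deliver 1→2: 2[back,v=1,-]
e4 deliver 1→3: 3[back,v=1,-]
e5 deliver 1→4: 4[back,v=1,-]
e6 propose(1,'s'): ·
e7 deliver 1→2: 2[back,v=1,s]
e8 deliver 2→1: ·
e9 deliver 1→3: 3[back,v=1,s]
e10 deliver 3→1: 1[prim,v=1,s]
e11 deliver 1→0: 0[back,v=1,s]
e12 deliver 0→1: ·
e13 deliver 1→4: 4[back,v=1,s]
e14 deliver 4→1: ·
e15 propose(2,'r'): ·
e16 deliver 0→2: ·
e17 deliver 2→4: ·
e18 deliver 2→1: ·
e19 crash(0): 0[✗back,v=1,s]
e20 timeout(0): ·
e21 propose(1,'s'): ·
e22 timeout(2): 2[prim,v=2,s]
e23 deliver 3→4: ·
e24 crash(3): 3[✗back,v=1,s]
e25 recover(0): 0[back,v=1,s]
e26 recover(3): 3[back,v=1,s]
e27 deliver 1→0: 0[back,v=1,s,s]

1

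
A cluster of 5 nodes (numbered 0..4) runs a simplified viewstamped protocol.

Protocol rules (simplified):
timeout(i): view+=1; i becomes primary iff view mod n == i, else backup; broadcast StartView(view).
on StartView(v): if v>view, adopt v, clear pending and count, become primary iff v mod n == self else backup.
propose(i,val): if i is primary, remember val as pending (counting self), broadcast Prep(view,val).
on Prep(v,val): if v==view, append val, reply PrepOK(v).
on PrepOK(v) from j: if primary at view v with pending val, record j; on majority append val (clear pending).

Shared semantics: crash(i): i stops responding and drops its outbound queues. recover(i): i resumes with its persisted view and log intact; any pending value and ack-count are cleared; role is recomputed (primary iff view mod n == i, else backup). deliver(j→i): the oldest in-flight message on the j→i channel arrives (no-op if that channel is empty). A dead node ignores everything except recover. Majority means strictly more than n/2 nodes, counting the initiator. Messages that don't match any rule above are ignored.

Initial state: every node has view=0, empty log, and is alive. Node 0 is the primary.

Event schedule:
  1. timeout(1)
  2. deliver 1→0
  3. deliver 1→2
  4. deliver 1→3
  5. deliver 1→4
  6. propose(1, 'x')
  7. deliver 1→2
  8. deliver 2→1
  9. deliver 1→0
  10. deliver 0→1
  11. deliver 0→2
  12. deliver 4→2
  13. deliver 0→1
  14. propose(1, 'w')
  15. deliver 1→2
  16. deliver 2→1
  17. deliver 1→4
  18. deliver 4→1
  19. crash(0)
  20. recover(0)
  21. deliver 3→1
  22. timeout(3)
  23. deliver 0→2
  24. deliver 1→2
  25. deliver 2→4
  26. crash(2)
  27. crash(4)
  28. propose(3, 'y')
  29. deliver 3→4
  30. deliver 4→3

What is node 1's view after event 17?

1

[1] timeout(1) → N1(prim v1 [-])
[2] deliver 1→0 → N0(back v1 [-])
[3] deliver 1→2 → N2(back v1 [-])
[4] deliver 1→3 → N3(back v1 [-])
[5] deliver 1→4 → N4(back v1 [-])
[6] propose(1,'x') → ∅
[7] deliver 1→2 → N2(back v1 [x])
[8] deliver 2→1 → ∅
[9] deliver 1→0 → N0(back v1 [x])
[10] deliver 0→1 → N1(prim v1 [x])
[11] deliver 0→2 → ∅
[12] deliver 4→2 → ∅
[13] deliver 0→1 → ∅
[14] propose(1,'w') → ∅
[15] deliver 1→2 → N2(back v1 [x,w])
[16] deliver 2→1 → ∅
[17] deliver 1→4 → N4(back v1 [x])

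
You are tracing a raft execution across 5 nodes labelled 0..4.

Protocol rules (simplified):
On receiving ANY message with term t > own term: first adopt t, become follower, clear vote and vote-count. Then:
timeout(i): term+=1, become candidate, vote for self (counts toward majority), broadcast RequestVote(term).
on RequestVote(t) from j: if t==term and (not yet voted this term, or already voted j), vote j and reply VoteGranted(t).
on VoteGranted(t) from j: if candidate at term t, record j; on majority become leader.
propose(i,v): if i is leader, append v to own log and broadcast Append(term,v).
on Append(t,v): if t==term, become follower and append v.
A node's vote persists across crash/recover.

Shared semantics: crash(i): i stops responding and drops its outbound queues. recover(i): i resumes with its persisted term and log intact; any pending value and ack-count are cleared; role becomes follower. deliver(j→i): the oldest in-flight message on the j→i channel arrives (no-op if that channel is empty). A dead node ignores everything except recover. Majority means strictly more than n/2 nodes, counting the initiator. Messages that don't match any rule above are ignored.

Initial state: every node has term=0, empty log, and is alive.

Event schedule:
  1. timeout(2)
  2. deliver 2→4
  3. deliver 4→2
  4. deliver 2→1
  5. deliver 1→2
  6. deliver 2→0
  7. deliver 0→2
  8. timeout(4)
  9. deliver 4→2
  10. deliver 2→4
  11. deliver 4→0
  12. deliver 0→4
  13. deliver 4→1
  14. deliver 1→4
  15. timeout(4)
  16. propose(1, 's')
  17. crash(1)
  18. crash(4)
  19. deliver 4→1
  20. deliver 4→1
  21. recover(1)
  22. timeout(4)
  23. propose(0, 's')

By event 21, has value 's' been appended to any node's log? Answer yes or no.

no

1. timeout(2):  <2:cand t1 ->
2. deliver 2→4:  <4:foll t1 ->
3. deliver 4→2:  nop
4. deliver 2→1:  <1:foll t1 ->
5. deliver 1→2:  <2:lead t1 ->
6. deliver 2→0:  <0:foll t1 ->
7. deliver 0→2:  nop
8. timeout(4):  <4:cand t2 ->
9. deliver 4→2:  <2:foll t2 ->
10. deliver 2→4:  nop
11. deliver 4→0:  <0:foll t2 ->
12. deliver 0→4:  <4:lead t2 ->
13. deliver 4→1:  <1:foll t2 ->
14. deliver 1→4:  nop
15. timeout(4):  <4:cand t3 ->
16. propose(1,'s'):  nop
17. crash(1):  <1:✗foll t2 ->
18. crash(4):  <4:✗cand t3 ->
19. deliver 4→1:  nop
20. deliver 4→1:  nop
21. recover(1):  <1:foll t2 ->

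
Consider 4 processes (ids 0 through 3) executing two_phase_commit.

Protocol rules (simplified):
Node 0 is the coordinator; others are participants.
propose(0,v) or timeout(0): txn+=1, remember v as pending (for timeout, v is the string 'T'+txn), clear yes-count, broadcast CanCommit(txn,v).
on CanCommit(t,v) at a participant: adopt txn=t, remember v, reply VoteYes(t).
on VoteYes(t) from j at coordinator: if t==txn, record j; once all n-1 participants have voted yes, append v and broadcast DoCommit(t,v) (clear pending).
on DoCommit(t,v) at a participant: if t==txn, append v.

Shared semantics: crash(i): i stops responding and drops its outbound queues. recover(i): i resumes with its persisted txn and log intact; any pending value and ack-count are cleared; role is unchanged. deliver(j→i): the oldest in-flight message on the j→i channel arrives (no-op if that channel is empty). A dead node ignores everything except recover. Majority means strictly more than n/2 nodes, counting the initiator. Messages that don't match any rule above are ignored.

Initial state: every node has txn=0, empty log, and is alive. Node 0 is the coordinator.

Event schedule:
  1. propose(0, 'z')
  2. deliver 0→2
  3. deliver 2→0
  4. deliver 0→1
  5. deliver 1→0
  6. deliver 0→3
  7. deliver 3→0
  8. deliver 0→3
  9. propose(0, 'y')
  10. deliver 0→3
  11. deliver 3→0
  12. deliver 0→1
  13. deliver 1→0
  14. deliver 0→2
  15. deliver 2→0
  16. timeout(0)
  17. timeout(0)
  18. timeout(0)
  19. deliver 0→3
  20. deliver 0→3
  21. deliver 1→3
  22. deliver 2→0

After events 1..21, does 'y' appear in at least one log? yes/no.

[1] propose(0,'z') → N0(coor t1 [-])
[2] deliver 0→2 → N2(part t1 [-])
[3] deliver 2→0 → ∅
[4] deliver 0→1 → N1(part t1 [-])
[5] deliver 1→0 → ∅
[6] deliver 0→3 → N3(part t1 [-])
[7] deliver 3→0 → N0(coor t1 [z])
[8] deliver 0→3 → N3(part t1 [z])
[9] propose(0,'y') → N0(coor t2 [z])
[10] deliver 0→3 → N3(part t2 [z])
[11] deliver 3→0 → ∅
[12] deliver 0→1 → N1(part t1 [z])
[13] deliver 1→0 → ∅
[14] deliver 0→2 → N2(part t1 [z])
[15] deliver 2→0 → ∅
[16] timeout(0) → N0(coor t3 [z])
[17] timeout(0) → N0(coor t4 [z])
[18] timeout(0) → N0(coor t5 [z])
[19] deliver 0→3 → N3(part t3 [z])
[20] deliver 0→3 → N3(part t4 [z])
[21] deliver 1→3 → ∅

no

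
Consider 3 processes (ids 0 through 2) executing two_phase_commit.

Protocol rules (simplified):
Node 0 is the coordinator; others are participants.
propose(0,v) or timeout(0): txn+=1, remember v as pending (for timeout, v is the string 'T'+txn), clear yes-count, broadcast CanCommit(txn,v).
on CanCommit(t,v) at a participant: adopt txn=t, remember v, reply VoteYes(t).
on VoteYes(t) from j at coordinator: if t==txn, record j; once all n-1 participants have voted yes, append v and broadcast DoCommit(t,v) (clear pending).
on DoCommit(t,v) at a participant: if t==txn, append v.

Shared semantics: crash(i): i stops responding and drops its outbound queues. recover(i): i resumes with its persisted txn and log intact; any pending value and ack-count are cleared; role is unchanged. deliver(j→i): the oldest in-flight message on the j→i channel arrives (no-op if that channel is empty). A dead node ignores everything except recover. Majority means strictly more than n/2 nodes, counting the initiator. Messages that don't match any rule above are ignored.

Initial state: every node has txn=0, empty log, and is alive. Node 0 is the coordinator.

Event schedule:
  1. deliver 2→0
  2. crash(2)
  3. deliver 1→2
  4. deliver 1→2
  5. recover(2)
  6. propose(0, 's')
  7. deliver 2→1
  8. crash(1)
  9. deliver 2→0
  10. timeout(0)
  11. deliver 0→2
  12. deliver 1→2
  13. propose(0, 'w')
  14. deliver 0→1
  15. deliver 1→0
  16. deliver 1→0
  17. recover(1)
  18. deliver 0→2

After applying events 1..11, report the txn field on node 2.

1. deliver 2→0:  nop
2. crash(2):  <2:✗part t0 ->
3. deliver 1→2:  nop
4. deliver 1→2:  nop
5. recover(2):  <2:part t0 ->
6. propose(0,'s'):  <0:coor t1 ->
7. deliver 2→1:  nop
8. crash(1):  <1:✗part t0 ->
9. deliver 2→0:  nop
10. timeout(0):  <0:coor t2 ->
11. deliver 0→2:  <2:part t1 ->

1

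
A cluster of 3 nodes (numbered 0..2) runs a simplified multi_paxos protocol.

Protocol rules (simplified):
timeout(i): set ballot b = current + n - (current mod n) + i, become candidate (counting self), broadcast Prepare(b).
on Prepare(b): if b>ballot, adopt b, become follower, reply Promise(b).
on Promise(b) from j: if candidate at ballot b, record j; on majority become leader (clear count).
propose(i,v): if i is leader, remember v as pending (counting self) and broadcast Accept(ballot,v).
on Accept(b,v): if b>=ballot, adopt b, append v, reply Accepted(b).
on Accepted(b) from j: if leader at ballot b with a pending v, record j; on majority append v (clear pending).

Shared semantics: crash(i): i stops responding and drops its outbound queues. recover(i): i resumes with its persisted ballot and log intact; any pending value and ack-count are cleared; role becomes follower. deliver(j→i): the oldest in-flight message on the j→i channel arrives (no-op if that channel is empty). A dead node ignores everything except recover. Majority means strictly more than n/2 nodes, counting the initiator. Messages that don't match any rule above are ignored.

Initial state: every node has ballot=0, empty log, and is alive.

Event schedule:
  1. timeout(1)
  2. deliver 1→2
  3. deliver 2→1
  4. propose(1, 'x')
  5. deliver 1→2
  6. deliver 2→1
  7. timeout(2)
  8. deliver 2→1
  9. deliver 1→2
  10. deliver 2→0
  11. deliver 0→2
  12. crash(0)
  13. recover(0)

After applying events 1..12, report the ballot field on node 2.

step 1 timeout(1): 1={cand,b=4,log=-}
step 2 deliver 1→2: 2={foll,b=4,log=-}
step 3 deliver 2→1: 1={lead,b=4,log=-}
step 4 propose(1,'x'): —
step 5 deliver 1→2: 2={foll,b=4,log=x}
step 6 deliver 2→1: 1={lead,b=4,log=x}
step 7 timeout(2): 2={cand,b=8,log=x}
step 8 deliver 2→1: 1={foll,b=8,log=x}
step 9 deliver 1→2: 2={lead,b=8,log=x}
step 10 deliver 2→0: 0={foll,b=8,log=-}
step 11 deliver 0→2: —
step 12 crash(0): 0={✗foll,b=8,log=-}

8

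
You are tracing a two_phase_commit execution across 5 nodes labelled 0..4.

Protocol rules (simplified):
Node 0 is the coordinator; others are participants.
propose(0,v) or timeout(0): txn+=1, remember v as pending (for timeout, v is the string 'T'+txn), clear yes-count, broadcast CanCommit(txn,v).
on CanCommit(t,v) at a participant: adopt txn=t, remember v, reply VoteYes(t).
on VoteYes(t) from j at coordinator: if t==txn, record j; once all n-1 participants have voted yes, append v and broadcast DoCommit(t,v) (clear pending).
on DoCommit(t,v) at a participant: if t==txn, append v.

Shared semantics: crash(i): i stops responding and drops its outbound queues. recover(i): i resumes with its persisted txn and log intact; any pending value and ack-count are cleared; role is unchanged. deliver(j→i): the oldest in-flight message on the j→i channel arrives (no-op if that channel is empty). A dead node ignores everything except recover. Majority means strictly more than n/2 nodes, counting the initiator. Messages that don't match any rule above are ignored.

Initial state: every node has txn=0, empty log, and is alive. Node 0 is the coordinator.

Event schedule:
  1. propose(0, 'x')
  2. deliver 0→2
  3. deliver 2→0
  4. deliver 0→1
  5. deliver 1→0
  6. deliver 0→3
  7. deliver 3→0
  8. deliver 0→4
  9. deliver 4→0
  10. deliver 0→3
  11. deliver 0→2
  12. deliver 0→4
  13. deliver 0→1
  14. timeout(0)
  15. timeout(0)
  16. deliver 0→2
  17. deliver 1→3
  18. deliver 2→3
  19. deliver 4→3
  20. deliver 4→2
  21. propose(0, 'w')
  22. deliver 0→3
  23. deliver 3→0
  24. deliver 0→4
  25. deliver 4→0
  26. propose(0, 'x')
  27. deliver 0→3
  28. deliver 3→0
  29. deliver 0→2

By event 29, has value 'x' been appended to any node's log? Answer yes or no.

1. propose(0,'x'):  <0:coor t1 ->
2. deliver 0→2:  <2:part t1 ->
3. deliver 2→0:  nop
4. deliver 0→1:  <1:part t1 ->
5. deliver 1→0:  nop
6. deliver 0→3:  <3:part t1 ->
7. deliver 3→0:  nop
8. deliver 0→4:  <4:part t1 ->
9. deliver 4→0:  <0:coor t1 x>
10. deliver 0→3:  <3:part t1 x>
11. deliver 0→2:  <2:part t1 x>
12. deliver 0→4:  <4:part t1 x>
13. deliver 0→1:  <1:part t1 x>
14. timeout(0):  <0:coor t2 x>
15. timeout(0):  <0:coor t3 x>
16. deliver 0→2:  <2:part t2 x>
17. deliver 1→3:  nop
18. deliver 2→3:  nop
19. deliver 4→3:  nop
20. deliver 4→2:  nop
21. propose(0,'w'):  <0:coor t4 x>
22. deliver 0→3:  <3:part t2 x>
23. deliver 3→0:  nop
24. deliver 0→4:  <4:part t2 x>
25. deliver 4→0:  nop
26. propose(0,'x'):  <0:coor t5 x>
27. deliver 0→3:  <3:part t3 x>
28. deliver 3→0:  nop
29. deliver 0→2:  <2:part t3 x>

yes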